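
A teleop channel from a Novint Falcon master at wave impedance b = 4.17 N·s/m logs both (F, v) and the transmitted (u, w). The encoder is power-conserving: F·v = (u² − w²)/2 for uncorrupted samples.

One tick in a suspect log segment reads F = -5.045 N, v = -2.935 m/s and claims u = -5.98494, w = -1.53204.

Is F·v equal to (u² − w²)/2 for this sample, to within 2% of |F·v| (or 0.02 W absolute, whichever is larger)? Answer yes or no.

no

F·v = (-5.045)×(-2.935) = 14.80707 W.
(u² − w²)/2 = (35.81951 − 2.34715)/2 = 16.73618 W.
|Δ| = 1.92911;  2% of max(1, |F·v|) = 0.29614.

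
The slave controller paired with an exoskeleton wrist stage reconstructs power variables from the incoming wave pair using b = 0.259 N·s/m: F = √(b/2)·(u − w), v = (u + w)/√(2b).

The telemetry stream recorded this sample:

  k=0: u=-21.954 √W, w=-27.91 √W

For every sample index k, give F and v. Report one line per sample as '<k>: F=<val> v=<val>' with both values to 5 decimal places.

k=0: u−w=5.95600, u+w=-49.86400; √(b/2)=0.35986, √(2b)=0.71972; F=0.35986×5.956=2.14333, v=-49.86400/0.71972=-69.28229

0: F=2.14333 v=-69.28229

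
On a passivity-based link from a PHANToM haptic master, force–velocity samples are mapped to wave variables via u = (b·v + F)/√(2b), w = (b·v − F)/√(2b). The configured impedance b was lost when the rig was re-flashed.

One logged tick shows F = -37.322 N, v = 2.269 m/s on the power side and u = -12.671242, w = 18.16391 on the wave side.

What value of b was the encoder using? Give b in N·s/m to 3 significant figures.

u + w = 5.492668;  u + w = √(2b)·v, so √(2b) = 5.492668/2.269 = 2.420744.
b = (√(2b))²/2 = 5.860001/2 = 2.930001.
(Check via u − w = 2F/√(2b): u − w = -30.835152, 2F/√(2b) = -30.835149.)

b = 2.93 N·s/m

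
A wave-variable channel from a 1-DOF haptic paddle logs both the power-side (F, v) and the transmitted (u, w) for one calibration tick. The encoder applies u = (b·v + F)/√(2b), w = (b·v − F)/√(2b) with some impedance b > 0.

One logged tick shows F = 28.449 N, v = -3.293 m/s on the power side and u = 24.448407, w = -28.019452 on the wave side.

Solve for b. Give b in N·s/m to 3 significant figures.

b = 0.588 N·s/m

u + w = -3.571045;  u + w = √(2b)·v, so √(2b) = -3.571045/(-3.293) = 1.084435.
b = (√(2b))²/2 = 1.176000/2 = 0.588000.
(Check via u − w = 2F/√(2b): u − w = 52.467859, 2F/√(2b) = 52.467867.)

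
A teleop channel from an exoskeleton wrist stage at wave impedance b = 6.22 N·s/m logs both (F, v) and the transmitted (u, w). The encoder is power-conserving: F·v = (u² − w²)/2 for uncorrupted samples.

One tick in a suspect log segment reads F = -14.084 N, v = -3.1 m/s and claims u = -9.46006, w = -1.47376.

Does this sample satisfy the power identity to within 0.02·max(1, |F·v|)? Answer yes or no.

F·v = (-14.084)×(-3.1) = 43.6604 W.
(u² − w²)/2 = (89.4927 − 2.1720)/2 = 43.6604 W.
|Δ| = 0.0000;  2% of max(1, |F·v|) = 0.8732.

yes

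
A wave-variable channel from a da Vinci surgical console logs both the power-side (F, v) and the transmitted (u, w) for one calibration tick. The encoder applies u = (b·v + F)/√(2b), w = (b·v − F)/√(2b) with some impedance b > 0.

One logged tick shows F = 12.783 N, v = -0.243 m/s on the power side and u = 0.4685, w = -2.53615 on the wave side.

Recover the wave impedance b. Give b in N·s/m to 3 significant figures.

u + w = -2.06765;  u + w = √(2b)·v, so √(2b) = -2.06765/(-0.243) = 8.50885.
b = (√(2b))²/2 = 72.40049/2 = 36.20024.
(Check via u − w = 2F/√(2b): u − w = 3.00465, 2F/√(2b) = 3.00464.)

b = 36.2 N·s/m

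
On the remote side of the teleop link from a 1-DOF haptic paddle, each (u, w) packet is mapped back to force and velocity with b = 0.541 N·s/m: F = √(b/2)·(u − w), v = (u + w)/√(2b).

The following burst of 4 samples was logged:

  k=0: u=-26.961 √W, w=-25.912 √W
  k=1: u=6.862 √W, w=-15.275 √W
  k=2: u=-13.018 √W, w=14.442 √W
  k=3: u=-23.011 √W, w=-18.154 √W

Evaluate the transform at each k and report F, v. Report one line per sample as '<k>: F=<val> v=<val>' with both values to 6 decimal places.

k=0: u−w=-1.049000, u+w=-52.873000; √(b/2)=0.520096, √(2b)=1.040192; F=0.520096×(-1.049)=-0.545581, v=-52.873000/1.040192=-50.830025
k=1: u−w=22.137000, u+w=-8.413000; √(b/2)=0.520096, √(2b)=1.040192; F=0.520096×22.137=11.513368, v=-8.413000/1.040192=-8.087928
k=2: u−w=-27.460000, u+w=1.424000; √(b/2)=0.520096, √(2b)=1.040192; F=0.520096×(-27.46)=-14.281840, v=1.424000/1.040192=1.368978
k=3: u−w=-4.857000, u+w=-41.165000; √(b/2)=0.520096, √(2b)=1.040192; F=0.520096×(-4.857)=-2.526107, v=-41.165000/1.040192=-39.574414

0: F=-0.545581 v=-50.830025
1: F=11.513368 v=-8.087928
2: F=-14.281840 v=1.368978
3: F=-2.526107 v=-39.574414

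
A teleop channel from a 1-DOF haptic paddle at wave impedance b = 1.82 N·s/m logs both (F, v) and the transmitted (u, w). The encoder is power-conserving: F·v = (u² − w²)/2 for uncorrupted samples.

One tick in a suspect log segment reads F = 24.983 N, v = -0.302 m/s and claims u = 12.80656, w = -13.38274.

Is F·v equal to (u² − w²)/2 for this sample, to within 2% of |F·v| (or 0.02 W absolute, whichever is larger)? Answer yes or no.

F·v = 24.983×(-0.302) = -7.5449 W.
(u² − w²)/2 = (164.0080 − 179.0977)/2 = -7.5449 W.
|Δ| = 0.0000;  2% of max(1, |F·v|) = 0.1509.

yes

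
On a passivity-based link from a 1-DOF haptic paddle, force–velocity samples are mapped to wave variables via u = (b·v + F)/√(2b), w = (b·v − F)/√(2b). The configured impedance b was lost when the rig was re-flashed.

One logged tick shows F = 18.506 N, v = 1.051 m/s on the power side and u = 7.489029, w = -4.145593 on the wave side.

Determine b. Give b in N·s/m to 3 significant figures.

u + w = 3.343436;  u + w = √(2b)·v, so √(2b) = 3.343436/1.051 = 3.181195.
b = (√(2b))²/2 = 10.120002/2 = 5.060001.
(Check via u − w = 2F/√(2b): u − w = 11.634622, 2F/√(2b) = 11.634621.)

b = 5.06 N·s/m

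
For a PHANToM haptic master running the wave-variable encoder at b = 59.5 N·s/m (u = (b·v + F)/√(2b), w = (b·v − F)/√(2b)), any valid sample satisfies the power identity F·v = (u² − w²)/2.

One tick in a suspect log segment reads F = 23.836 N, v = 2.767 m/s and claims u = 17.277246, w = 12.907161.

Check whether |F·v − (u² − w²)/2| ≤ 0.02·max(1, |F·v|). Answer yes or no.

F·v = 23.836×2.767 = 65.954212 W.
(u² − w²)/2 = (298.503229 − 166.594805)/2 = 65.954212 W.
|Δ| = 0.000000;  2% of max(1, |F·v|) = 1.319084.

yes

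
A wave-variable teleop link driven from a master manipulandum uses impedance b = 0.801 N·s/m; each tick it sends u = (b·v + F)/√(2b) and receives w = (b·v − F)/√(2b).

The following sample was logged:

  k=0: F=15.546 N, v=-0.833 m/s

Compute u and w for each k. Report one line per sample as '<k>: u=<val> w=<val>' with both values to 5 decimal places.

0: u=11.75535 w=-12.80968

k=0: b·v=0.801×(-0.833)=-0.66723; √(2b)=1.26570; u=(-0.66723+15.546)/1.26570=11.75535, w=(-0.66723−15.546)/1.26570=-12.80968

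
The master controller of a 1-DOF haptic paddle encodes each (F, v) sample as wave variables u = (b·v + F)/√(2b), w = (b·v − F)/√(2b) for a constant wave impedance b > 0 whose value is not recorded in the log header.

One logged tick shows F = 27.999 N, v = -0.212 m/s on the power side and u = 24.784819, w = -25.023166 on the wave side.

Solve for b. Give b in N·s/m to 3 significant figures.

b = 0.632 N·s/m

u + w = -0.238347;  u + w = √(2b)·v, so √(2b) = -0.238347/(-0.212) = 1.124278.
b = (√(2b))²/2 = 1.264002/2 = 0.632001.
(Check via u − w = 2F/√(2b): u − w = 49.807985, 2F/√(2b) = 49.807952.)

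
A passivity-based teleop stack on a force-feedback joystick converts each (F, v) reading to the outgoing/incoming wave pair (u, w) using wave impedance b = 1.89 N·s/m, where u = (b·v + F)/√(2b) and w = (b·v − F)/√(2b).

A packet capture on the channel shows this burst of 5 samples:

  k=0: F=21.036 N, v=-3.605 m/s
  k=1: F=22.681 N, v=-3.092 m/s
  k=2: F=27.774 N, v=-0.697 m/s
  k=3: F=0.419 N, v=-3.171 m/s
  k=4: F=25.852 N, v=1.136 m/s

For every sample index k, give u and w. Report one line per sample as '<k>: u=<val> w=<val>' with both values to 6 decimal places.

k=0: b·v=1.89×(-3.605)=-6.813450; √(2b)=1.944222; u=(-6.813450+21.036)/1.944222=7.315290, w=(-6.813450−21.036)/1.944222=-14.324211
k=1: b·v=1.89×(-3.092)=-5.843880; √(2b)=1.944222; u=(-5.843880+22.681)/1.944222=8.660080, w=(-5.843880−22.681)/1.944222=-14.671615
k=2: b·v=1.89×(-0.697)=-1.317330; √(2b)=1.944222; u=(-1.317330+27.774)/1.944222=13.607843, w=(-1.317330−27.774)/1.944222=-14.962966
k=3: b·v=1.89×(-3.171)=-5.993190; √(2b)=1.944222; u=(-5.993190+0.419)/1.944222=-2.867054, w=(-5.993190−0.419)/1.944222=-3.298075
k=4: b·v=1.89×1.136=2.147040; √(2b)=1.944222; u=(2.147040+25.852)/1.944222=14.401152, w=(2.147040−25.852)/1.944222=-12.192516

0: u=7.315290 w=-14.324211
1: u=8.660080 w=-14.671615
2: u=13.607843 w=-14.962966
3: u=-2.867054 w=-3.298075
4: u=14.401152 w=-12.192516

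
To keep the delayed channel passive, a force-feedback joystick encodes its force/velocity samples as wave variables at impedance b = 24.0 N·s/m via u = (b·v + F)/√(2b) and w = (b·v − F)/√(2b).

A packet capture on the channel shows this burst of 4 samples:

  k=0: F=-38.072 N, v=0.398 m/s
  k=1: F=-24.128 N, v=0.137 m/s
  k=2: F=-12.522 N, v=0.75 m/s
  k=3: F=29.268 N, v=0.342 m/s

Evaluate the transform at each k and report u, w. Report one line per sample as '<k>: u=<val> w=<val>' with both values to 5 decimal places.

0: u=-4.11651 w=6.87393
1: u=-3.00799 w=3.95716
2: u=0.79068 w=4.40547
3: u=5.40919 w=-3.03975

k=0: b·v=24.0×0.398=9.55200; √(2b)=6.92820; u=(9.55200+(-38.072))/6.92820=-4.11651, w=(9.55200−(-38.072))/6.92820=6.87393
k=1: b·v=24.0×0.137=3.28800; √(2b)=6.92820; u=(3.28800+(-24.128))/6.92820=-3.00799, w=(3.28800−(-24.128))/6.92820=3.95716
k=2: b·v=24.0×0.75=18.00000; √(2b)=6.92820; u=(18.00000+(-12.522))/6.92820=0.79068, w=(18.00000−(-12.522))/6.92820=4.40547
k=3: b·v=24.0×0.342=8.20800; √(2b)=6.92820; u=(8.20800+29.268)/6.92820=5.40919, w=(8.20800−29.268)/6.92820=-3.03975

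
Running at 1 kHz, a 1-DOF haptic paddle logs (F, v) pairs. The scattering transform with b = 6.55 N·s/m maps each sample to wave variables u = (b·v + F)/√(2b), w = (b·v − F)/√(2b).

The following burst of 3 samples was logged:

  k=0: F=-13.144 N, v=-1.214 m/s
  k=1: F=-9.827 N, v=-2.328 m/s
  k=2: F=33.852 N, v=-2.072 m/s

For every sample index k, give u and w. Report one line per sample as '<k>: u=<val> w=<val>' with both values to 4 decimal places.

k=0: b·v=6.55×(-1.214)=-7.9517; √(2b)=3.6194; u=(-7.9517+(-13.144))/3.6194=-5.8285, w=(-7.9517−(-13.144))/3.6194=1.4346
k=1: b·v=6.55×(-2.328)=-15.2484; √(2b)=3.6194; u=(-15.2484+(-9.827))/3.6194=-6.9281, w=(-15.2484−(-9.827))/3.6194=-1.4979
k=2: b·v=6.55×(-2.072)=-13.5716; √(2b)=3.6194; u=(-13.5716+33.852)/3.6194=5.6033, w=(-13.5716−33.852)/3.6194=-13.1026

0: u=-5.8285 w=1.4346
1: u=-6.9281 w=-1.4979
2: u=5.6033 w=-13.1026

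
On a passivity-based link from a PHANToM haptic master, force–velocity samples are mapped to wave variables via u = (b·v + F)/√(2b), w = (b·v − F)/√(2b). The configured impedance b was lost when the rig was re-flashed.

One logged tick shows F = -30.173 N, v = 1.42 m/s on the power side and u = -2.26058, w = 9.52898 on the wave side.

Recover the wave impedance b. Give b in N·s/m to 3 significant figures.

u + w = 7.26840;  u + w = √(2b)·v, so √(2b) = 7.26840/1.42 = 5.11859.
b = (√(2b))²/2 = 26.19998/2 = 13.09999.
(Check via u − w = 2F/√(2b): u − w = -11.78956, 2F/√(2b) = -11.78957.)

b = 13.1 N·s/m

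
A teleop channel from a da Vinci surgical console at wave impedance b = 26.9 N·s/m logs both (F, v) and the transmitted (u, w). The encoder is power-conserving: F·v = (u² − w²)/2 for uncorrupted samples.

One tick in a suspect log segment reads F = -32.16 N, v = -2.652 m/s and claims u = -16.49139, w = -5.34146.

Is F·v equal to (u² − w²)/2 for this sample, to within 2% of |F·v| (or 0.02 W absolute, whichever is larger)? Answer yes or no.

F·v = (-32.16)×(-2.652) = 85.2883 W.
(u² − w²)/2 = (271.9659 − 28.5312)/2 = 121.7174 W.
|Δ| = 36.4291;  2% of max(1, |F·v|) = 1.7058.

no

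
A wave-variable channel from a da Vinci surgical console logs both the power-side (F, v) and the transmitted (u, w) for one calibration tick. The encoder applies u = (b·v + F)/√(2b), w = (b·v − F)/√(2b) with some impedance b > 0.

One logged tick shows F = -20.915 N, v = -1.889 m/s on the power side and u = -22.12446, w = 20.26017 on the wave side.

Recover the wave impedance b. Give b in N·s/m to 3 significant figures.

u + w = -1.86429;  u + w = √(2b)·v, so √(2b) = -1.86429/(-1.889) = 0.98692.
b = (√(2b))²/2 = 0.97401/2 = 0.48700.
(Check via u − w = 2F/√(2b): u − w = -42.38463, 2F/√(2b) = -42.38443.)

b = 0.487 N·s/m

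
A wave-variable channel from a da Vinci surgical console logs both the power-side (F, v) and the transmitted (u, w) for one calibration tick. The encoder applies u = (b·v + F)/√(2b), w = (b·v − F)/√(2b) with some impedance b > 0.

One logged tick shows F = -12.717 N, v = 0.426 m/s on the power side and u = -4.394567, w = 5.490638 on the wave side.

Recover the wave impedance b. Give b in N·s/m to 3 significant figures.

u + w = 1.096071;  u + w = √(2b)·v, so √(2b) = 1.096071/0.426 = 2.572937.
b = (√(2b))²/2 = 6.620003/2 = 3.310001.
(Check via u − w = 2F/√(2b): u − w = -9.885205, 2F/√(2b) = -9.885203.)

b = 3.31 N·s/m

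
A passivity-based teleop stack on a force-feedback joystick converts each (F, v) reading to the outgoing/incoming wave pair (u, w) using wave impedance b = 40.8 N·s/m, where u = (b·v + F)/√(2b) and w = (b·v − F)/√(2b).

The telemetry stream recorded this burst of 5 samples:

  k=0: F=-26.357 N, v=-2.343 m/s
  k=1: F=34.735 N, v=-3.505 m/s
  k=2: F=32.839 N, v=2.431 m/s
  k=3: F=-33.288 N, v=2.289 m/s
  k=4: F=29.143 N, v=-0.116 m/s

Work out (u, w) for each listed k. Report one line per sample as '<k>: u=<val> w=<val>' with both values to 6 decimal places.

k=0: b·v=40.8×(-2.343)=-95.594400; √(2b)=9.033272; u=(-95.594400+(-26.357))/9.033272=-13.500247, w=(-95.594400−(-26.357))/9.033272=-7.664709
k=1: b·v=40.8×(-3.505)=-143.004000; √(2b)=9.033272; u=(-143.004000+34.735)/9.033272=-11.985580, w=(-143.004000−34.735)/9.033272=-19.676038
k=2: b·v=40.8×2.431=99.184800; √(2b)=9.033272; u=(99.184800+32.839)/9.033272=14.615280, w=(99.184800−32.839)/9.033272=7.344604
k=3: b·v=40.8×2.289=93.391200; √(2b)=9.033272; u=(93.391200+(-33.288))/9.033272=6.653536, w=(93.391200−(-33.288))/9.033272=14.023623
k=4: b·v=40.8×(-0.116)=-4.732800; √(2b)=9.033272; u=(-4.732800+29.143)/9.033272=2.702255, w=(-4.732800−29.143)/9.033272=-3.750114

0: u=-13.500247 w=-7.664709
1: u=-11.985580 w=-19.676038
2: u=14.615280 w=7.344604
3: u=6.653536 w=14.023623
4: u=2.702255 w=-3.750114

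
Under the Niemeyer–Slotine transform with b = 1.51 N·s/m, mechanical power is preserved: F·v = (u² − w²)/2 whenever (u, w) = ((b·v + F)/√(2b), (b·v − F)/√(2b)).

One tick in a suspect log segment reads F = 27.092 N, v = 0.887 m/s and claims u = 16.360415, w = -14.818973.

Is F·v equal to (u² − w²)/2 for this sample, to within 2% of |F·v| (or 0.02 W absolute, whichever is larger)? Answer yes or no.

yes

F·v = 27.092×0.887 = 24.030604 W.
(u² − w²)/2 = (267.663179 − 219.601961)/2 = 24.030609 W.
|Δ| = 0.000005;  2% of max(1, |F·v|) = 0.480612.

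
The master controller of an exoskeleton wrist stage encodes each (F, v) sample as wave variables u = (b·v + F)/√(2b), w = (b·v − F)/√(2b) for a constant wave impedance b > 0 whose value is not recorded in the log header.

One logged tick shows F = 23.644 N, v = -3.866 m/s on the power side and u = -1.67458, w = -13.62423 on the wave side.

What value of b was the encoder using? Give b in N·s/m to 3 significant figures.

u + w = -15.29881;  u + w = √(2b)·v, so √(2b) = -15.29881/(-3.866) = 3.95727.
b = (√(2b))²/2 = 15.65999/2 = 7.83000.
(Check via u − w = 2F/√(2b): u − w = 11.94965, 2F/√(2b) = 11.94965.)

b = 7.83 N·s/m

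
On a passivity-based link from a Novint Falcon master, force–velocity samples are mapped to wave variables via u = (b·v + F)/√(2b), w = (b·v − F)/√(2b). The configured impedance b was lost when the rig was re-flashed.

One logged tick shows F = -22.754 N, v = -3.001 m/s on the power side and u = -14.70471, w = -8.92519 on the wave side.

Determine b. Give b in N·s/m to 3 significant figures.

b = 31 N·s/m

u + w = -23.62990;  u + w = √(2b)·v, so √(2b) = -23.62990/(-3.001) = 7.87401.
b = (√(2b))²/2 = 62.00001/2 = 31.00001.
(Check via u − w = 2F/√(2b): u − w = -5.77952, 2F/√(2b) = -5.77952.)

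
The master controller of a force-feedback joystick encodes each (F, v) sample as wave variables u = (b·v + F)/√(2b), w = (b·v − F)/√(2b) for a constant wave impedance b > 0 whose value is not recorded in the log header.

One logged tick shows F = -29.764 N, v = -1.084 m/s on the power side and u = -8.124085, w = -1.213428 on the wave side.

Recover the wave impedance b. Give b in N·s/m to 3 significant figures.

b = 37.1 N·s/m

u + w = -9.337513;  u + w = √(2b)·v, so √(2b) = -9.337513/(-1.084) = 8.613942.
b = (√(2b))²/2 = 74.199995/2 = 37.099997.
(Check via u − w = 2F/√(2b): u − w = -6.910657, 2F/√(2b) = -6.910657.)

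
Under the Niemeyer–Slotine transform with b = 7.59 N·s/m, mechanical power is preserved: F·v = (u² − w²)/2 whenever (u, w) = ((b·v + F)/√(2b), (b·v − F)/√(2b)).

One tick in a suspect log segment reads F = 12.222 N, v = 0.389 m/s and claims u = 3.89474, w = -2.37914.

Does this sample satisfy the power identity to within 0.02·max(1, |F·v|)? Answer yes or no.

yes

F·v = 12.222×0.389 = 4.75436 W.
(u² − w²)/2 = (15.16900 − 5.66031)/2 = 4.75435 W.
|Δ| = 0.00001;  2% of max(1, |F·v|) = 0.09509.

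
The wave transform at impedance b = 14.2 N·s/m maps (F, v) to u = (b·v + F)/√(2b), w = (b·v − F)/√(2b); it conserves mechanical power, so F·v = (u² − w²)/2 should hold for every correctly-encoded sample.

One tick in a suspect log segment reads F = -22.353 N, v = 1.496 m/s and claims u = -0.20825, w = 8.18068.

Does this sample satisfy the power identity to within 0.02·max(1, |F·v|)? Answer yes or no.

yes

F·v = (-22.353)×1.496 = -33.4401 W.
(u² − w²)/2 = (0.0434 − 66.9235)/2 = -33.4401 W.
|Δ| = 0.0000;  2% of max(1, |F·v|) = 0.6688.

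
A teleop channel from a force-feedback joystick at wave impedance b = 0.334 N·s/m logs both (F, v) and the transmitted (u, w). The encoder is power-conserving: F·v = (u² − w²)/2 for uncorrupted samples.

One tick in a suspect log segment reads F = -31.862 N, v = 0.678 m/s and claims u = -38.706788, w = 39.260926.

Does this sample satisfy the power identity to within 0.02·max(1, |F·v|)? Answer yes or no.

yes

F·v = (-31.862)×0.678 = -21.602436 W.
(u² − w²)/2 = (1498.215437 − 1541.420310)/2 = -21.602437 W.
|Δ| = 0.000001;  2% of max(1, |F·v|) = 0.432049.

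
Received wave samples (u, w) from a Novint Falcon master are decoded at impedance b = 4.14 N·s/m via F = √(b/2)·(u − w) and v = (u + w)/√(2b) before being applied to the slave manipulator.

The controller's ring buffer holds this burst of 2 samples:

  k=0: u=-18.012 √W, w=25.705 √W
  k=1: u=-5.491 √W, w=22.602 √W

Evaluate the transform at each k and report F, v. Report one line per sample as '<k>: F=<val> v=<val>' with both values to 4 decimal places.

k=0: u−w=-43.7170, u+w=7.6930; √(b/2)=1.4387, √(2b)=2.8775; F=1.4387×(-43.717)=-62.8978, v=7.6930/2.8775=2.6735
k=1: u−w=-28.0930, u+w=17.1110; √(b/2)=1.4387, √(2b)=2.8775; F=1.4387×(-28.093)=-40.4188, v=17.1110/2.8775=5.9465

0: F=-62.8978 v=2.6735
1: F=-40.4188 v=5.9465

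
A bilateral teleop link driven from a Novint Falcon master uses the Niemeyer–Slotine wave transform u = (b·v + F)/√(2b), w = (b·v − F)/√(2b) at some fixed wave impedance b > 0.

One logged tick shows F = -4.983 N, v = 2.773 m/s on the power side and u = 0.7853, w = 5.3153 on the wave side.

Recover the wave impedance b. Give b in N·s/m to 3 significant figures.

b = 2.42 N·s/m

u + w = 6.10060;  u + w = √(2b)·v, so √(2b) = 6.10060/2.773 = 2.20000.
b = (√(2b))²/2 = 4.84000/2 = 2.42000.
(Check via u − w = 2F/√(2b): u − w = -4.53000, 2F/√(2b) = -4.53000.)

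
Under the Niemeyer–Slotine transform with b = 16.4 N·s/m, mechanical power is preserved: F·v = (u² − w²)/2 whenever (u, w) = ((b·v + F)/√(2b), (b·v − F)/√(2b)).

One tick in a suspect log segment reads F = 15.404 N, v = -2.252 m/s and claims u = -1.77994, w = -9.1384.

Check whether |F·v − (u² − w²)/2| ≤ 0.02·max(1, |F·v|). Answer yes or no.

F·v = 15.404×(-2.252) = -34.68981 W.
(u² − w²)/2 = (3.16819 − 83.51035)/2 = -40.17108 W.
|Δ| = 5.48128;  2% of max(1, |F·v|) = 0.69380.

no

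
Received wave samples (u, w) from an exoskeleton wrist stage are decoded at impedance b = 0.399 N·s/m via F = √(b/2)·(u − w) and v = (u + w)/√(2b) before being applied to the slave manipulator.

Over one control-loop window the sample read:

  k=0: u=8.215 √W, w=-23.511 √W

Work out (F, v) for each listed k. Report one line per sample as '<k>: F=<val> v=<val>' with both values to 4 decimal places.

k=0: u−w=31.7260, u+w=-15.2960; √(b/2)=0.4467, √(2b)=0.8933; F=0.4467×31.726=14.1706, v=-15.2960/0.8933=-17.1229

0: F=14.1706 v=-17.1229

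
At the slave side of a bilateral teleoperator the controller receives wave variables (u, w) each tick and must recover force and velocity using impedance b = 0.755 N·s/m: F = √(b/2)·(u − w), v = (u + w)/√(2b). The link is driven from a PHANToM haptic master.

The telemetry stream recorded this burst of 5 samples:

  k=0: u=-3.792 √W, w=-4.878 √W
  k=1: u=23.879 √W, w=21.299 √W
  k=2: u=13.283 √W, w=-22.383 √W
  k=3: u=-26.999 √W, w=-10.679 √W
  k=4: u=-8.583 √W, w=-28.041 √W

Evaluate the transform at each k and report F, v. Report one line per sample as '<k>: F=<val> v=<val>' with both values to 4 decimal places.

k=0: u−w=1.0860, u+w=-8.6700; √(b/2)=0.6144, √(2b)=1.2288; F=0.6144×1.086=0.6672, v=-8.6700/1.2288=-7.0555
k=1: u−w=2.5800, u+w=45.1780; √(b/2)=0.6144, √(2b)=1.2288; F=0.6144×2.58=1.5852, v=45.1780/1.2288=36.7653
k=2: u−w=35.6660, u+w=-9.1000; √(b/2)=0.6144, √(2b)=1.2288; F=0.6144×35.666=21.9136, v=-9.1000/1.2288=-7.4055
k=3: u−w=-16.3200, u+w=-37.6780; √(b/2)=0.6144, √(2b)=1.2288; F=0.6144×(-16.32)=-10.0272, v=-37.6780/1.2288=-30.6619
k=4: u−w=19.4580, u+w=-36.6240; √(b/2)=0.6144, √(2b)=1.2288; F=0.6144×19.458=11.9552, v=-36.6240/1.2288=-29.8042

0: F=0.6672 v=-7.0555
1: F=1.5852 v=36.7653
2: F=21.9136 v=-7.4055
3: F=-10.0272 v=-30.6619
4: F=11.9552 v=-29.8042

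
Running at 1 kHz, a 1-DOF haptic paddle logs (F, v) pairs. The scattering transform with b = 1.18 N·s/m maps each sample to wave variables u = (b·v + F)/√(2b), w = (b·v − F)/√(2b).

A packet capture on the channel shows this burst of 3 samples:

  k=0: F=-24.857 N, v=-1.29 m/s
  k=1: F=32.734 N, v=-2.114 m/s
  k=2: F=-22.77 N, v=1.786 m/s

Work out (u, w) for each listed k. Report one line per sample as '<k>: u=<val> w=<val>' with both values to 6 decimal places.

k=0: b·v=1.18×(-1.29)=-1.522200; √(2b)=1.536229; u=(-1.522200+(-24.857))/1.536229=-17.171397, w=(-1.522200−(-24.857))/1.536229=15.189661
k=1: b·v=1.18×(-2.114)=-2.494520; √(2b)=1.536229; u=(-2.494520+32.734)/1.536229=19.684225, w=(-2.494520−32.734)/1.536229=-22.931813
k=2: b·v=1.18×1.786=2.107480; √(2b)=1.536229; u=(2.107480+(-22.77))/1.536229=-13.450155, w=(2.107480−(-22.77))/1.536229=16.193860

0: u=-17.171397 w=15.189661
1: u=19.684225 w=-22.931813
2: u=-13.450155 w=16.193860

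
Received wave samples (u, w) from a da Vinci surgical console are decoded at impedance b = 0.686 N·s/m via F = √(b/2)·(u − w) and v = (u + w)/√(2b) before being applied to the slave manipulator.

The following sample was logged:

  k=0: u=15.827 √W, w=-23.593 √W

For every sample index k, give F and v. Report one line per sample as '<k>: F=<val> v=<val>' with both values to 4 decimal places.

0: F=23.0868 v=-6.6301

k=0: u−w=39.4200, u+w=-7.7660; √(b/2)=0.5857, √(2b)=1.1713; F=0.5857×39.42=23.0868, v=-7.7660/1.1713=-6.6301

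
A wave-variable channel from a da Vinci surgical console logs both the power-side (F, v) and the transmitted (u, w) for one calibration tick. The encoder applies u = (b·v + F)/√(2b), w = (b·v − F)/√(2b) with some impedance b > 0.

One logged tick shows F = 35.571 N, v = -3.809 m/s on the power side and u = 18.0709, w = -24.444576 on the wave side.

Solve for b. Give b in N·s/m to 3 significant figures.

u + w = -6.373676;  u + w = √(2b)·v, so √(2b) = -6.373676/(-3.809) = 1.673320.
b = (√(2b))²/2 = 2.800000/2 = 1.400000.
(Check via u − w = 2F/√(2b): u − w = 42.515476, 2F/√(2b) = 42.515477.)

b = 1.4 N·s/m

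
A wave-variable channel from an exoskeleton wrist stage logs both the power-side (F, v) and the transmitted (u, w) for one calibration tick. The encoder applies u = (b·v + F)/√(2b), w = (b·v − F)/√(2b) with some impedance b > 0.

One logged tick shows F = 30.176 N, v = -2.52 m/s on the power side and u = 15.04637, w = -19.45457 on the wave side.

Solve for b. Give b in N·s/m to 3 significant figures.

b = 1.53 N·s/m

u + w = -4.4082;  u + w = √(2b)·v, so √(2b) = -4.4082/(-2.52) = 1.7493.
b = (√(2b))²/2 = 3.0600/2 = 1.5300.
(Check via u − w = 2F/√(2b): u − w = 34.5009, 2F/√(2b) = 34.5009.)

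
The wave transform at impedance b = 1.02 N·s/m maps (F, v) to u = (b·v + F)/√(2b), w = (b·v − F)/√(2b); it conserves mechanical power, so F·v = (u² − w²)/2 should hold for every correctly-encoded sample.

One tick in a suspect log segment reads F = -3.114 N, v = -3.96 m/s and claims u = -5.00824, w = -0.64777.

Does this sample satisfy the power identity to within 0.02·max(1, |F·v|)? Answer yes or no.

F·v = (-3.114)×(-3.96) = 12.3314 W.
(u² − w²)/2 = (25.0825 − 0.4196)/2 = 12.3314 W.
|Δ| = 0.0000;  2% of max(1, |F·v|) = 0.2466.

yes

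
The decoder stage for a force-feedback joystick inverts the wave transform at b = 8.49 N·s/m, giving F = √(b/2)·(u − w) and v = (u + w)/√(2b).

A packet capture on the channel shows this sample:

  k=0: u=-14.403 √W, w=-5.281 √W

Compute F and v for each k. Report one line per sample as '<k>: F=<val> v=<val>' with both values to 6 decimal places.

0: F=-18.794419 v=-4.776882

k=0: u−w=-9.122000, u+w=-19.684000; √(b/2)=2.060340, √(2b)=4.120680; F=2.060340×(-9.122)=-18.794419, v=-19.684000/4.120680=-4.776882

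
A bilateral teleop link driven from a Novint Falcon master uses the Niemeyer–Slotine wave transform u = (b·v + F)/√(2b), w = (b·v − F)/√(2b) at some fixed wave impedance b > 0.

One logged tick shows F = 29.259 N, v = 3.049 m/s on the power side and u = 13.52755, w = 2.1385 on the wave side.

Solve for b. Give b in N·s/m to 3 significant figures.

b = 13.2 N·s/m

u + w = 15.66605;  u + w = √(2b)·v, so √(2b) = 15.66605/3.049 = 5.13809.
b = (√(2b))²/2 = 26.40001/2 = 13.20001.
(Check via u − w = 2F/√(2b): u − w = 11.38905, 2F/√(2b) = 11.38905.)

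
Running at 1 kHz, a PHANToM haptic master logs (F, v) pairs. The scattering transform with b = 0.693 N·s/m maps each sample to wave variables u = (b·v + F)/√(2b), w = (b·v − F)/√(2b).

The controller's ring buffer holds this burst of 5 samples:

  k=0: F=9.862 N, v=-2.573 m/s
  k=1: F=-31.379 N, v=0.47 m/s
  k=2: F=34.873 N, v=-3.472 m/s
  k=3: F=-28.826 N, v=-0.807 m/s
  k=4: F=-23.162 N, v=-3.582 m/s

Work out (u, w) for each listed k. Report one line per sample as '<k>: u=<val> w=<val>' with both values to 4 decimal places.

0: u=6.8623 w=-9.8915
1: u=-26.3770 w=26.9304
2: u=27.5778 w=-31.6653
3: u=-24.9602 w=24.0101
4: u=-21.7826 w=17.5656

k=0: b·v=0.693×(-2.573)=-1.7831; √(2b)=1.1773; u=(-1.7831+9.862)/1.1773=6.8623, w=(-1.7831−9.862)/1.1773=-9.8915
k=1: b·v=0.693×0.47=0.3257; √(2b)=1.1773; u=(0.3257+(-31.379))/1.1773=-26.3770, w=(0.3257−(-31.379))/1.1773=26.9304
k=2: b·v=0.693×(-3.472)=-2.4061; √(2b)=1.1773; u=(-2.4061+34.873)/1.1773=27.5778, w=(-2.4061−34.873)/1.1773=-31.6653
k=3: b·v=0.693×(-0.807)=-0.5593; √(2b)=1.1773; u=(-0.5593+(-28.826))/1.1773=-24.9602, w=(-0.5593−(-28.826))/1.1773=24.0101
k=4: b·v=0.693×(-3.582)=-2.4823; √(2b)=1.1773; u=(-2.4823+(-23.162))/1.1773=-21.7826, w=(-2.4823−(-23.162))/1.1773=17.5656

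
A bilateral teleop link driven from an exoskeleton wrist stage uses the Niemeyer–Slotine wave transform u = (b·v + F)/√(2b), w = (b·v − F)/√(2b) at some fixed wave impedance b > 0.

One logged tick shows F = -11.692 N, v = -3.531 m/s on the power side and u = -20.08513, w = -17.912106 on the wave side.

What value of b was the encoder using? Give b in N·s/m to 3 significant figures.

u + w = -37.997236;  u + w = √(2b)·v, so √(2b) = -37.997236/(-3.531) = 10.761041.
b = (√(2b))²/2 = 115.800005/2 = 57.900002.
(Check via u − w = 2F/√(2b): u − w = -2.173024, 2F/√(2b) = -2.173024.)

b = 57.9 N·s/m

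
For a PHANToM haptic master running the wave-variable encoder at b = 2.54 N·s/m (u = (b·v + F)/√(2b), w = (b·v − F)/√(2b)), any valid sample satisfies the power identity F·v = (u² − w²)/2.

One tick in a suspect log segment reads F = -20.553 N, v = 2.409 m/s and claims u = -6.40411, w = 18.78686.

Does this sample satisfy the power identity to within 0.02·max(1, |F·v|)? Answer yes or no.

F·v = (-20.553)×2.409 = -49.51218 W.
(u² − w²)/2 = (41.01262 − 352.94611)/2 = -155.96674 W.
|Δ| = 106.45456;  2% of max(1, |F·v|) = 0.99024.

no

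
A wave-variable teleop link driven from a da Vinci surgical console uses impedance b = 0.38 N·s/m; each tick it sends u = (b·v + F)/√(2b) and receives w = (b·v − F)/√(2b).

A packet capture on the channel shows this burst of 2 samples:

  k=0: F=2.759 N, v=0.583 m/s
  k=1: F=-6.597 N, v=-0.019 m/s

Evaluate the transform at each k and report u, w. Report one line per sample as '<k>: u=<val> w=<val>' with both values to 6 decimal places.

0: u=3.418914 w=-2.910666
1: u=-7.575560 w=7.558996

k=0: b·v=0.38×0.583=0.221540; √(2b)=0.871780; u=(0.221540+2.759)/0.871780=3.418914, w=(0.221540−2.759)/0.871780=-2.910666
k=1: b·v=0.38×(-0.019)=-0.007220; √(2b)=0.871780; u=(-0.007220+(-6.597))/0.871780=-7.575560, w=(-0.007220−(-6.597))/0.871780=7.558996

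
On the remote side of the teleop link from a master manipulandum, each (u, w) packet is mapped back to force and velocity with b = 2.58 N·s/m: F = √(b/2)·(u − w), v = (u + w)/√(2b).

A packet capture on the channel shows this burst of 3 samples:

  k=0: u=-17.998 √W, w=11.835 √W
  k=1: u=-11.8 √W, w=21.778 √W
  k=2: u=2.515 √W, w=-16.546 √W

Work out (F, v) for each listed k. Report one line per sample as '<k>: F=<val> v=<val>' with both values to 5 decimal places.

k=0: u−w=-29.83300, u+w=-6.16300; √(b/2)=1.13578, √(2b)=2.27156; F=1.13578×(-29.833)=-33.88377, v=-6.16300/2.27156=-2.71311
k=1: u−w=-33.57800, u+w=9.97800; √(b/2)=1.13578, √(2b)=2.27156; F=1.13578×(-33.578)=-38.13728, v=9.97800/2.27156=4.39257
k=2: u−w=19.06100, u+w=-14.03100; √(b/2)=1.13578, √(2b)=2.27156; F=1.13578×19.061=21.64913, v=-14.03100/2.27156=-6.17680

0: F=-33.88377 v=-2.71311
1: F=-38.13728 v=4.39257
2: F=21.64913 v=-6.17680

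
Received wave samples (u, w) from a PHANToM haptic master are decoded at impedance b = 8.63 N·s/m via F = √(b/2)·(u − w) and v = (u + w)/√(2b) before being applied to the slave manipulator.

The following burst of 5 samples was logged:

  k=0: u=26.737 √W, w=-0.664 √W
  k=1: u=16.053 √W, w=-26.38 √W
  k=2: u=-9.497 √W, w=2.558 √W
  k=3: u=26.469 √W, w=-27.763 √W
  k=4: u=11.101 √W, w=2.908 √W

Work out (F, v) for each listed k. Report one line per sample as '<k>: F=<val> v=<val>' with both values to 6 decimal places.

0: F=56.918941 v=6.275822
1: F=88.144281 v=-2.485729
2: F=-25.041343 v=-1.670231
3: F=112.653845 v=-0.311468
4: F=17.018973 v=3.371994

k=0: u−w=27.401000, u+w=26.073000; √(b/2)=2.077258, √(2b)=4.154516; F=2.077258×27.401=56.918941, v=26.073000/4.154516=6.275822
k=1: u−w=42.433000, u+w=-10.327000; √(b/2)=2.077258, √(2b)=4.154516; F=2.077258×42.433=88.144281, v=-10.327000/4.154516=-2.485729
k=2: u−w=-12.055000, u+w=-6.939000; √(b/2)=2.077258, √(2b)=4.154516; F=2.077258×(-12.055)=-25.041343, v=-6.939000/4.154516=-1.670231
k=3: u−w=54.232000, u+w=-1.294000; √(b/2)=2.077258, √(2b)=4.154516; F=2.077258×54.232=112.653845, v=-1.294000/4.154516=-0.311468
k=4: u−w=8.193000, u+w=14.009000; √(b/2)=2.077258, √(2b)=4.154516; F=2.077258×8.193=17.018973, v=14.009000/4.154516=3.371994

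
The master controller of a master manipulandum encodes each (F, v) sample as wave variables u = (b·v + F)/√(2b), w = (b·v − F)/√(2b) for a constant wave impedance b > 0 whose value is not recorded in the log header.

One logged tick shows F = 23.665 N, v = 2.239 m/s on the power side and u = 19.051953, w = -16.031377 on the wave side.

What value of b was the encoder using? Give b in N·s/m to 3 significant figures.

u + w = 3.020576;  u + w = √(2b)·v, so √(2b) = 3.020576/2.239 = 1.349074.
b = (√(2b))²/2 = 1.820000/2 = 0.910000.
(Check via u − w = 2F/√(2b): u − w = 35.083330, 2F/√(2b) = 35.083332.)

b = 0.91 N·s/m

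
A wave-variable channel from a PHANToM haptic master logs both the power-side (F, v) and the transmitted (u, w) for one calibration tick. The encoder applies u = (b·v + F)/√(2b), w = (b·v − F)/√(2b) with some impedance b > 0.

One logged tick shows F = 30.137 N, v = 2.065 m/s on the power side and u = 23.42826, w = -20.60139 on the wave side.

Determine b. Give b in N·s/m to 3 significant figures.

u + w = 2.82687;  u + w = √(2b)·v, so √(2b) = 2.82687/2.065 = 1.36894.
b = (√(2b))²/2 = 1.87401/2 = 0.93700.
(Check via u − w = 2F/√(2b): u − w = 44.02965, 2F/√(2b) = 44.02955.)

b = 0.937 N·s/m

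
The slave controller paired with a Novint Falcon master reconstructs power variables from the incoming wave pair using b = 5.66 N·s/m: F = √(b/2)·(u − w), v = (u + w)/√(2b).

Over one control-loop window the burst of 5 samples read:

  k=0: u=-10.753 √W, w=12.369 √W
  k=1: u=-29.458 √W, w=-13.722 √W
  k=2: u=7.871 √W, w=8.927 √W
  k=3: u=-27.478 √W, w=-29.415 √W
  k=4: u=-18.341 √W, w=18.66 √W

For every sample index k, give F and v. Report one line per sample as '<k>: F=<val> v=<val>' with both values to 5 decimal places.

0: F=-38.89722 v=0.48031
1: F=-26.47205 v=-12.83392
2: F=-1.77647 v=4.99269
3: F=3.25854 v=-16.90969
4: F=-62.24532 v=0.09481

k=0: u−w=-23.12200, u+w=1.61600; √(b/2)=1.68226, √(2b)=3.36452; F=1.68226×(-23.122)=-38.89722, v=1.61600/3.36452=0.48031
k=1: u−w=-15.73600, u+w=-43.18000; √(b/2)=1.68226, √(2b)=3.36452; F=1.68226×(-15.736)=-26.47205, v=-43.18000/3.36452=-12.83392
k=2: u−w=-1.05600, u+w=16.79800; √(b/2)=1.68226, √(2b)=3.36452; F=1.68226×(-1.056)=-1.77647, v=16.79800/3.36452=4.99269
k=3: u−w=1.93700, u+w=-56.89300; √(b/2)=1.68226, √(2b)=3.36452; F=1.68226×1.937=3.25854, v=-56.89300/3.36452=-16.90969
k=4: u−w=-37.00100, u+w=0.31900; √(b/2)=1.68226, √(2b)=3.36452; F=1.68226×(-37.001)=-62.24532, v=0.31900/3.36452=0.09481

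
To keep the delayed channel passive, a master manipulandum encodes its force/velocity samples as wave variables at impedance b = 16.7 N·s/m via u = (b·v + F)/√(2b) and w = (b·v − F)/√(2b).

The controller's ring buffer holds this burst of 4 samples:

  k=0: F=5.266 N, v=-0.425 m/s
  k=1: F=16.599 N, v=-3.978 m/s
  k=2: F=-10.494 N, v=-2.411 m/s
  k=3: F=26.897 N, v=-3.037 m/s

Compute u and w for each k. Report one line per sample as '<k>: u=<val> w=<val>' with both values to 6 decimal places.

k=0: b·v=16.7×(-0.425)=-7.097500; √(2b)=5.779273; u=(-7.097500+5.266)/5.779273=-0.316908, w=(-7.097500−5.266)/5.779273=-2.139283
k=1: b·v=16.7×(-3.978)=-66.432600; √(2b)=5.779273; u=(-66.432600+16.599)/5.779273=-8.622814, w=(-66.432600−16.599)/5.779273=-14.367135
k=2: b·v=16.7×(-2.411)=-40.263700; √(2b)=5.779273; u=(-40.263700+(-10.494))/5.779273=-8.782713, w=(-40.263700−(-10.494))/5.779273=-5.151115
k=3: b·v=16.7×(-3.037)=-50.717900; √(2b)=5.779273; u=(-50.717900+26.897)/5.779273=-4.121781, w=(-50.717900−26.897)/5.779273=-13.429872

0: u=-0.316908 w=-2.139283
1: u=-8.622814 w=-14.367135
2: u=-8.782713 w=-5.151115
3: u=-4.121781 w=-13.429872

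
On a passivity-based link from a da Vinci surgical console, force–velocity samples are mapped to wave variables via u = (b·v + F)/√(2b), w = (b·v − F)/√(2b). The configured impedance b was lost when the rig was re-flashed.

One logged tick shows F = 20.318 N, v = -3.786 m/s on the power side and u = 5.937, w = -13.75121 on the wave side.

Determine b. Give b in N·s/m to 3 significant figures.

u + w = -7.8142;  u + w = √(2b)·v, so √(2b) = -7.8142/(-3.786) = 2.0640.
b = (√(2b))²/2 = 4.2600/2 = 2.1300.
(Check via u − w = 2F/√(2b): u − w = 19.6882, 2F/√(2b) = 19.6882.)

b = 2.13 N·s/m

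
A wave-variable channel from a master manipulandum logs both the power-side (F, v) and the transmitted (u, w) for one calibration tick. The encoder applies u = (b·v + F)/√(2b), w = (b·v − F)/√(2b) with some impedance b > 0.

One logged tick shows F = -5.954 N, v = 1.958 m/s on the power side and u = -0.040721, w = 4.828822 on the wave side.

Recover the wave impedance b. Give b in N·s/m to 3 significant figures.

b = 2.99 N·s/m

u + w = 4.788101;  u + w = √(2b)·v, so √(2b) = 4.788101/1.958 = 2.445404.
b = (√(2b))²/2 = 5.980001/2 = 2.990000.
(Check via u − w = 2F/√(2b): u − w = -4.869543, 2F/√(2b) = -4.869543.)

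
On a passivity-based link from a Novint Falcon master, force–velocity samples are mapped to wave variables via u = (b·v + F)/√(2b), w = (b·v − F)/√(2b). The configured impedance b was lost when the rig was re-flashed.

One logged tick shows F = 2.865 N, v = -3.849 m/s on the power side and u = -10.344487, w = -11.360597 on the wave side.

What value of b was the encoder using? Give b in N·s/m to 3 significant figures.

b = 15.9 N·s/m

u + w = -21.705084;  u + w = √(2b)·v, so √(2b) = -21.705084/(-3.849) = 5.639149.
b = (√(2b))²/2 = 31.800000/2 = 15.900000.
(Check via u − w = 2F/√(2b): u − w = 1.016110, 2F/√(2b) = 1.016111.)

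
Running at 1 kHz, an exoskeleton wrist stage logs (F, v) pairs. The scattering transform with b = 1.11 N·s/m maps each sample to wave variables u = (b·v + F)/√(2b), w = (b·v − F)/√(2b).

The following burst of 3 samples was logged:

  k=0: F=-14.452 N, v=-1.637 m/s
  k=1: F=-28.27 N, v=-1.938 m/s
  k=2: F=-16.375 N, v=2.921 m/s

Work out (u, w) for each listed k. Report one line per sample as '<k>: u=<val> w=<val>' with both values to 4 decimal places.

0: u=-10.9191 w=8.4800
1: u=-20.4174 w=17.5298
2: u=-8.8141 w=13.1663

k=0: b·v=1.11×(-1.637)=-1.8171; √(2b)=1.4900; u=(-1.8171+(-14.452))/1.4900=-10.9191, w=(-1.8171−(-14.452))/1.4900=8.4800
k=1: b·v=1.11×(-1.938)=-2.1512; √(2b)=1.4900; u=(-2.1512+(-28.27))/1.4900=-20.4174, w=(-2.1512−(-28.27))/1.4900=17.5298
k=2: b·v=1.11×2.921=3.2423; √(2b)=1.4900; u=(3.2423+(-16.375))/1.4900=-8.8141, w=(3.2423−(-16.375))/1.4900=13.1663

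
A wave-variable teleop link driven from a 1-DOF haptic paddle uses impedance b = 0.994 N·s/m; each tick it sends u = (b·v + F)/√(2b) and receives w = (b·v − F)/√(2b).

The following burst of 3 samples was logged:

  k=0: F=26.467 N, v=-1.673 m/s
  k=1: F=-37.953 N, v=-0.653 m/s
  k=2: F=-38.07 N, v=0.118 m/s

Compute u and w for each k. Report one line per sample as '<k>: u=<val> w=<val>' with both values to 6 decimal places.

k=0: b·v=0.994×(-1.673)=-1.662962; √(2b)=1.409965; u=(-1.662962+26.467)/1.409965=17.591959, w=(-1.662962−26.467)/1.409965=-19.950829
k=1: b·v=0.994×(-0.653)=-0.649082; √(2b)=1.409965; u=(-0.649082+(-37.953))/1.409965=-27.378052, w=(-0.649082−(-37.953))/1.409965=26.457345
k=2: b·v=0.994×0.118=0.117292; √(2b)=1.409965; u=(0.117292+(-38.07))/1.409965=-26.917491, w=(0.117292−(-38.07))/1.409965=27.083867

0: u=17.591959 w=-19.950829
1: u=-27.378052 w=26.457345
2: u=-26.917491 w=27.083867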